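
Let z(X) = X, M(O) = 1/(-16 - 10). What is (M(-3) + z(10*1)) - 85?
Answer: -1951/26 ≈ -75.038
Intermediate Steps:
M(O) = -1/26 (M(O) = 1/(-26) = -1/26)
(M(-3) + z(10*1)) - 85 = (-1/26 + 10*1) - 85 = (-1/26 + 10) - 85 = 259/26 - 85 = -1951/26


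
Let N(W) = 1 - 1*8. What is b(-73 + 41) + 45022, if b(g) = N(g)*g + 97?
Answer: 45343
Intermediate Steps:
N(W) = -7 (N(W) = 1 - 8 = -7)
b(g) = 97 - 7*g (b(g) = -7*g + 97 = 97 - 7*g)
b(-73 + 41) + 45022 = (97 - 7*(-73 + 41)) + 45022 = (97 - 7*(-32)) + 45022 = (97 + 224) + 45022 = 321 + 45022 = 45343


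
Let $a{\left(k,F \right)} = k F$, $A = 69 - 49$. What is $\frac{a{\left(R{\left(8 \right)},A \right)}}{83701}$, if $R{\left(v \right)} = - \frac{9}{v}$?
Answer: $- \frac{45}{167402} \approx -0.00026881$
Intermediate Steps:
$A = 20$ ($A = 69 - 49 = 20$)
$a{\left(k,F \right)} = F k$
$\frac{a{\left(R{\left(8 \right)},A \right)}}{83701} = \frac{20 \left(- \frac{9}{8}\right)}{83701} = 20 \left(\left(-9\right) \frac{1}{8}\right) \frac{1}{83701} = 20 \left(- \frac{9}{8}\right) \frac{1}{83701} = \left(- \frac{45}{2}\right) \frac{1}{83701} = - \frac{45}{167402}$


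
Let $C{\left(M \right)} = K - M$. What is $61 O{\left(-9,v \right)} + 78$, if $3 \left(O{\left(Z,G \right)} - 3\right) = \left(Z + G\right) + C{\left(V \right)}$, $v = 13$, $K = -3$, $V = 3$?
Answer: $\frac{661}{3} \approx 220.33$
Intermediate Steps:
$C{\left(M \right)} = -3 - M$
$O{\left(Z,G \right)} = 1 + \frac{G}{3} + \frac{Z}{3}$ ($O{\left(Z,G \right)} = 3 + \frac{\left(Z + G\right) - 6}{3} = 3 + \frac{\left(G + Z\right) - 6}{3} = 3 + \frac{-6 + G + Z}{3} = 3 + \left(-2 + \frac{G}{3} + \frac{Z}{3}\right) = 1 + \frac{G}{3} + \frac{Z}{3}$)
$61 O{\left(-9,v \right)} + 78 = 61 \left(1 + \frac{1}{3} \cdot 13 + \frac{1}{3} \left(-9\right)\right) + 78 = 61 \left(1 + \frac{13}{3} - 3\right) + 78 = 61 \cdot \frac{7}{3} + 78 = \frac{427}{3} + 78 = \frac{661}{3}$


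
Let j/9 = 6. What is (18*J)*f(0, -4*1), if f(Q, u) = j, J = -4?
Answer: -3888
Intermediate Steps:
j = 54 (j = 9*6 = 54)
f(Q, u) = 54
(18*J)*f(0, -4*1) = (18*(-4))*54 = -72*54 = -3888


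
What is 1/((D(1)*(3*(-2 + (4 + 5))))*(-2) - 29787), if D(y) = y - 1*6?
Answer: -1/29577 ≈ -3.3810e-5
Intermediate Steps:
D(y) = -6 + y (D(y) = y - 6 = -6 + y)
1/((D(1)*(3*(-2 + (4 + 5))))*(-2) - 29787) = 1/(((-6 + 1)*(3*(-2 + (4 + 5))))*(-2) - 29787) = 1/(-15*(-2 + 9)*(-2) - 29787) = 1/(-15*7*(-2) - 29787) = 1/(-5*21*(-2) - 29787) = 1/(-105*(-2) - 29787) = 1/(210 - 29787) = 1/(-29577) = -1/29577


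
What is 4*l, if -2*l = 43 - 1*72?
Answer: 58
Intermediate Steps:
l = 29/2 (l = -(43 - 1*72)/2 = -(43 - 72)/2 = -1/2*(-29) = 29/2 ≈ 14.500)
4*l = 4*(29/2) = 58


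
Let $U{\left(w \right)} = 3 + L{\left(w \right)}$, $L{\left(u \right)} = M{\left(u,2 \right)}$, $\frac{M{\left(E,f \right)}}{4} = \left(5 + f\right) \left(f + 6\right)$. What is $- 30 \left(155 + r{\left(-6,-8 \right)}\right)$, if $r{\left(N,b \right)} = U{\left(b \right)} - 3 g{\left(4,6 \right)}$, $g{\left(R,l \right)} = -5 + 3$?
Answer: $-11640$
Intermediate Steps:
$g{\left(R,l \right)} = -2$
$M{\left(E,f \right)} = 4 \left(5 + f\right) \left(6 + f\right)$ ($M{\left(E,f \right)} = 4 \left(5 + f\right) \left(f + 6\right) = 4 \left(5 + f\right) \left(6 + f\right)$)
$L{\left(u \right)} = 224$ ($L{\left(u \right)} = 120 + 4 \cdot 2^{2} + 44 \cdot 2 = 120 + 4 \cdot 4 + 88 = 120 + 16 + 88 = 224$)
$U{\left(w \right)} = 227$ ($U{\left(w \right)} = 3 + 224 = 227$)
$r{\left(N,b \right)} = 233$ ($r{\left(N,b \right)} = 227 - -6 = 227 + 6 = 233$)
$- 30 \left(155 + r{\left(-6,-8 \right)}\right) = - 30 \left(155 + 233\right) = \left(-30\right) 388 = -11640$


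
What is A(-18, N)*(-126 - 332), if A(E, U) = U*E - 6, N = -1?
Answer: -5496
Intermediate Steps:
A(E, U) = -6 + E*U (A(E, U) = E*U - 6 = -6 + E*U)
A(-18, N)*(-126 - 332) = (-6 - 18*(-1))*(-126 - 332) = (-6 + 18)*(-458) = 12*(-458) = -5496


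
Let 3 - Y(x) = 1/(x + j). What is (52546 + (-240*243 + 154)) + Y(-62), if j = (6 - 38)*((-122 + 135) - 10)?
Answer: -887485/158 ≈ -5617.0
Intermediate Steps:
j = -96 (j = -32*(13 - 10) = -32*3 = -96)
Y(x) = 3 - 1/(-96 + x) (Y(x) = 3 - 1/(x - 96) = 3 - 1/(-96 + x))
(52546 + (-240*243 + 154)) + Y(-62) = (52546 + (-240*243 + 154)) + (-289 + 3*(-62))/(-96 - 62) = (52546 + (-58320 + 154)) + (-289 - 186)/(-158) = (52546 - 58166) - 1/158*(-475) = -5620 + 475/158 = -887485/158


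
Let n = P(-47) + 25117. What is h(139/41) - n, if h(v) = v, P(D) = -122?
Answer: -1024656/41 ≈ -24992.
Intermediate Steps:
n = 24995 (n = -122 + 25117 = 24995)
h(139/41) - n = 139/41 - 1*24995 = 139*(1/41) - 24995 = 139/41 - 24995 = -1024656/41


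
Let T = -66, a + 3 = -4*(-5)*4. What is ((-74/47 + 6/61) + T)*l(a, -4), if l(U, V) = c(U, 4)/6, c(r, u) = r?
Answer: -7447979/8601 ≈ -865.94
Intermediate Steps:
a = 77 (a = -3 - 4*(-5)*4 = -3 + 20*4 = -3 + 80 = 77)
l(U, V) = U/6
((-74/47 + 6/61) + T)*l(a, -4) = ((-74/47 + 6/61) - 66)*((⅙)*77) = ((-74*1/47 + 6*(1/61)) - 66)*(77/6) = ((-74/47 + 6/61) - 66)*(77/6) = (-4232/2867 - 66)*(77/6) = -193454/2867*77/6 = -7447979/8601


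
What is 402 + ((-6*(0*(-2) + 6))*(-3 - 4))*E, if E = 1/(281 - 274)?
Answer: 438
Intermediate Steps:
E = ⅐ (E = 1/7 = ⅐ ≈ 0.14286)
402 + ((-6*(0*(-2) + 6))*(-3 - 4))*E = 402 + ((-6*(0*(-2) + 6))*(-3 - 4))*(⅐) = 402 + (-6*(0 + 6)*(-7))*(⅐) = 402 + (-6*6*(-7))*(⅐) = 402 - 36*(-7)*(⅐) = 402 + 252*(⅐) = 402 + 36 = 438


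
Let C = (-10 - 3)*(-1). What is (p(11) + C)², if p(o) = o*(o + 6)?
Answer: 40000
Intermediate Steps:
p(o) = o*(6 + o)
C = 13 (C = -13*(-1) = 13)
(p(11) + C)² = (11*(6 + 11) + 13)² = (11*17 + 13)² = (187 + 13)² = 200² = 40000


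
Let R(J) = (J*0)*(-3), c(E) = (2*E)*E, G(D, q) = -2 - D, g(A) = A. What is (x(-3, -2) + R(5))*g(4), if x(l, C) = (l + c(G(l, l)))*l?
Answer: 12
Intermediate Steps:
c(E) = 2*E²
x(l, C) = l*(l + 2*(-2 - l)²) (x(l, C) = (l + 2*(-2 - l)²)*l = l*(l + 2*(-2 - l)²))
R(J) = 0 (R(J) = 0*(-3) = 0)
(x(-3, -2) + R(5))*g(4) = (-3*(-3 + 2*(2 - 3)²) + 0)*4 = (-3*(-3 + 2*(-1)²) + 0)*4 = (-3*(-3 + 2*1) + 0)*4 = (-3*(-3 + 2) + 0)*4 = (-3*(-1) + 0)*4 = (3 + 0)*4 = 3*4 = 12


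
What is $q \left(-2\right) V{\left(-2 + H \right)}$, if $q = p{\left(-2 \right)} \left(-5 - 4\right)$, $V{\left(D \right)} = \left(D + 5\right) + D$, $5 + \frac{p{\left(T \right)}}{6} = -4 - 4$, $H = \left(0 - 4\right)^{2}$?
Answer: $-46332$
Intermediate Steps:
$H = 16$ ($H = \left(-4\right)^{2} = 16$)
$p{\left(T \right)} = -78$ ($p{\left(T \right)} = -30 + 6 \left(-4 - 4\right) = -30 + 6 \left(-8\right) = -30 - 48 = -78$)
$V{\left(D \right)} = 5 + 2 D$ ($V{\left(D \right)} = \left(5 + D\right) + D = 5 + 2 D$)
$q = 702$ ($q = - 78 \left(-5 - 4\right) = \left(-78\right) \left(-9\right) = 702$)
$q \left(-2\right) V{\left(-2 + H \right)} = 702 \left(-2\right) \left(5 + 2 \left(-2 + 16\right)\right) = - 1404 \left(5 + 2 \cdot 14\right) = - 1404 \left(5 + 28\right) = \left(-1404\right) 33 = -46332$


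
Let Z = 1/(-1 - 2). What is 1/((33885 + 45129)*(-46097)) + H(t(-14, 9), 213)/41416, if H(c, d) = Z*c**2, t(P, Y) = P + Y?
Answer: -163186081/811020661048 ≈ -0.00020121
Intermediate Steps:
Z = -1/3 (Z = 1/(-3) = -1/3 ≈ -0.33333)
H(c, d) = -c**2/3
1/((33885 + 45129)*(-46097)) + H(t(-14, 9), 213)/41416 = 1/((33885 + 45129)*(-46097)) - (-14 + 9)**2/3/41416 = -1/46097/79014 - 1/3*(-5)**2*(1/41416) = (1/79014)*(-1/46097) - 1/3*25*(1/41416) = -1/3642308358 - 25/3*1/41416 = -1/3642308358 - 25/124248 = -163186081/811020661048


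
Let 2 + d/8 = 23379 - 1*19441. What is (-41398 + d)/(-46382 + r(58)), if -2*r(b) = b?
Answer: 9910/46411 ≈ 0.21353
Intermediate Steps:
d = 31488 (d = -16 + 8*(23379 - 1*19441) = -16 + 8*(23379 - 19441) = -16 + 8*3938 = -16 + 31504 = 31488)
r(b) = -b/2
(-41398 + d)/(-46382 + r(58)) = (-41398 + 31488)/(-46382 - ½*58) = -9910/(-46382 - 29) = -9910/(-46411) = -9910*(-1/46411) = 9910/46411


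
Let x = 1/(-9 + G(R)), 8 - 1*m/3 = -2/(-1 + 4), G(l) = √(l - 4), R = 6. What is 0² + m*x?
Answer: -234/79 - 26*√2/79 ≈ -3.4275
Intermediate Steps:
G(l) = √(-4 + l)
m = 26 (m = 24 - 3*(-2)/(-1 + 4) = 24 - 3*(-2)/3 = 24 - (-2) = 24 - 3*(-⅔) = 24 + 2 = 26)
x = 1/(-9 + √2) (x = 1/(-9 + √(-4 + 6)) = 1/(-9 + √2) ≈ -0.13183)
0² + m*x = 0² + 26*(-9/79 - √2/79) = 0 + (-234/79 - 26*√2/79) = -234/79 - 26*√2/79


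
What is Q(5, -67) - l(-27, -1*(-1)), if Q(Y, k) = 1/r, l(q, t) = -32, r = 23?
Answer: 737/23 ≈ 32.043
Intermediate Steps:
Q(Y, k) = 1/23
Q(5, -67) - l(-27, -1*(-1)) = 1/23 - 1*(-32) = 1/23 + 32 = 737/23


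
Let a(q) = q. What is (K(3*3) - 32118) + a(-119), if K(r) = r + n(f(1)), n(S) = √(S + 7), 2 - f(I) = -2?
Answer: -32228 + √11 ≈ -32225.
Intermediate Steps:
f(I) = 4 (f(I) = 2 - 1*(-2) = 2 + 2 = 4)
n(S) = √(7 + S)
K(r) = r + √11 (K(r) = r + √(7 + 4) = r + √11)
(K(3*3) - 32118) + a(-119) = ((3*3 + √11) - 32118) - 119 = ((9 + √11) - 32118) - 119 = (-32109 + √11) - 119 = -32228 + √11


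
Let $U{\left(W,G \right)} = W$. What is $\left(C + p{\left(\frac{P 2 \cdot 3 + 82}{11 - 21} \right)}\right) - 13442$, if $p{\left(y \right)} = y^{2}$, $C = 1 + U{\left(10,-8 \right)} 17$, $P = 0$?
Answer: $- \frac{330094}{25} \approx -13204.0$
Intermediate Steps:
$C = 171$ ($C = 1 + 10 \cdot 17 = 1 + 170 = 171$)
$\left(C + p{\left(\frac{P 2 \cdot 3 + 82}{11 - 21} \right)}\right) - 13442 = \left(171 + \left(\frac{0 \cdot 2 \cdot 3 + 82}{11 - 21}\right)^{2}\right) - 13442 = \left(171 + \left(\frac{0 \cdot 3 + 82}{-10}\right)^{2}\right) - 13442 = \left(171 + \left(\left(0 + 82\right) \left(- \frac{1}{10}\right)\right)^{2}\right) - 13442 = \left(171 + \left(82 \left(- \frac{1}{10}\right)\right)^{2}\right) - 13442 = \left(171 + \left(- \frac{41}{5}\right)^{2}\right) - 13442 = \left(171 + \frac{1681}{25}\right) - 13442 = \frac{5956}{25} - 13442 = - \frac{330094}{25}$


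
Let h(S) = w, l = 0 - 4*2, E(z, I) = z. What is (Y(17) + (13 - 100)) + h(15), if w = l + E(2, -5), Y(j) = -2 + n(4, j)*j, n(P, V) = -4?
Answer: -163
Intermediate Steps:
l = -8 (l = 0 - 8 = -8)
Y(j) = -2 - 4*j
w = -6 (w = -8 + 2 = -6)
h(S) = -6
(Y(17) + (13 - 100)) + h(15) = ((-2 - 4*17) + (13 - 100)) - 6 = ((-2 - 68) - 87) - 6 = (-70 - 87) - 6 = -157 - 6 = -163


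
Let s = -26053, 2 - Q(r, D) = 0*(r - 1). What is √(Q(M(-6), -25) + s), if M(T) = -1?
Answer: I*√26051 ≈ 161.4*I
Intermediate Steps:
Q(r, D) = 2 (Q(r, D) = 2 - 0*(r - 1) = 2 - 0*(-1 + r) = 2 - 1*0 = 2 + 0 = 2)
√(Q(M(-6), -25) + s) = √(2 - 26053) = √(-26051) = I*√26051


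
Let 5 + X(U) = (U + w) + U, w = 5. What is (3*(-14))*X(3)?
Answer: -252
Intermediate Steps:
X(U) = 2*U (X(U) = -5 + ((U + 5) + U) = -5 + ((5 + U) + U) = -5 + (5 + 2*U) = 2*U)
(3*(-14))*X(3) = (3*(-14))*(2*3) = -42*6 = -252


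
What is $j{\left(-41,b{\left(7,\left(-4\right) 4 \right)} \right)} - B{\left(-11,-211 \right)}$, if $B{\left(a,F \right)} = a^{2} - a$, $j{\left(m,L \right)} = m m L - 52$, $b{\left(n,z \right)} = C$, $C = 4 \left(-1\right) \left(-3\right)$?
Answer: $19988$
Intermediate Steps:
$C = 12$ ($C = \left(-4\right) \left(-3\right) = 12$)
$b{\left(n,z \right)} = 12$
$j{\left(m,L \right)} = -52 + L m^{2}$ ($j{\left(m,L \right)} = m^{2} L - 52 = L m^{2} - 52 = -52 + L m^{2}$)
$j{\left(-41,b{\left(7,\left(-4\right) 4 \right)} \right)} - B{\left(-11,-211 \right)} = \left(-52 + 12 \left(-41\right)^{2}\right) - - 11 \left(-1 - 11\right) = \left(-52 + 12 \cdot 1681\right) - \left(-11\right) \left(-12\right) = \left(-52 + 20172\right) - 132 = 20120 - 132 = 19988$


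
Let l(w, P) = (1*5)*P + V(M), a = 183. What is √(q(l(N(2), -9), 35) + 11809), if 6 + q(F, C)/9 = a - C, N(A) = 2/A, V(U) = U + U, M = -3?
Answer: √13087 ≈ 114.40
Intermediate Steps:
V(U) = 2*U
l(w, P) = -6 + 5*P (l(w, P) = (1*5)*P + 2*(-3) = 5*P - 6 = -6 + 5*P)
q(F, C) = 1593 - 9*C (q(F, C) = -54 + 9*(183 - C) = -54 + (1647 - 9*C) = 1593 - 9*C)
√(q(l(N(2), -9), 35) + 11809) = √((1593 - 9*35) + 11809) = √((1593 - 315) + 11809) = √(1278 + 11809) = √13087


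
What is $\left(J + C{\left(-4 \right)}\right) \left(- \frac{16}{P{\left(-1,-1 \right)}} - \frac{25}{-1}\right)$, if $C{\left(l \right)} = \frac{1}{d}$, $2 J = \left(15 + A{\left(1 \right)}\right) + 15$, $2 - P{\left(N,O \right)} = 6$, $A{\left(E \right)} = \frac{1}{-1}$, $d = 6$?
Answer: $\frac{1276}{3} \approx 425.33$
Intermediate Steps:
$A{\left(E \right)} = -1$
$P{\left(N,O \right)} = -4$ ($P{\left(N,O \right)} = 2 - 6 = -4$)
$J = \frac{29}{2}$ ($J = \frac{\left(15 - 1\right) + 15}{2} = \frac{14 + 15}{2} = \frac{1}{2} \cdot 29 = \frac{29}{2} \approx 14.5$)
$C{\left(l \right)} = \frac{1}{6}$
$\left(J + C{\left(-4 \right)}\right) \left(- \frac{16}{P{\left(-1,-1 \right)}} - \frac{25}{-1}\right) = \left(\frac{29}{2} + \frac{1}{6}\right) \left(- \frac{16}{-4} - \frac{25}{-1}\right) = \frac{44 \left(\left(-16\right) \left(- \frac{1}{4}\right) - -25\right)}{3} = \frac{44 \left(4 + 25\right)}{3} = \frac{44}{3} \cdot 29 = \frac{1276}{3}$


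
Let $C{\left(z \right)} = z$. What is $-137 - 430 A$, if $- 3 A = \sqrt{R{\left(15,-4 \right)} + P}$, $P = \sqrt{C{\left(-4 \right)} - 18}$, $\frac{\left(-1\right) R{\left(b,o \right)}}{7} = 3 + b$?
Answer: $-137 + \frac{430 \sqrt{-126 + i \sqrt{22}}}{3} \approx -107.06 + 1609.2 i$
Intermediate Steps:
$R{\left(b,o \right)} = -21 - 7 b$ ($R{\left(b,o \right)} = - 7 \left(3 + b\right) = -21 - 7 b$)
$P = i \sqrt{22}$ ($P = \sqrt{-4 - 18} = \sqrt{-22} = i \sqrt{22} \approx 4.6904 i$)
$A = - \frac{\sqrt{-126 + i \sqrt{22}}}{3}$ ($A = - \frac{\sqrt{\left(-21 - 105\right) + i \sqrt{22}}}{3} = - \frac{\sqrt{-126 + i \sqrt{22}}}{3} \approx -0.069631 - 3.7423 i$)
$-137 - 430 A = -137 - 430 \left(- \frac{\sqrt{-126 + i \sqrt{22}}}{3}\right) = -137 + \frac{430 \sqrt{-126 + i \sqrt{22}}}{3}$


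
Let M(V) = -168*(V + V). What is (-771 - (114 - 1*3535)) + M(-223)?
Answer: 77578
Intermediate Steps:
M(V) = -336*V
(-771 - (114 - 1*3535)) + M(-223) = (-771 - (114 - 1*3535)) - 336*(-223) = (-771 - (114 - 3535)) + 74928 = (-771 - 1*(-3421)) + 74928 = (-771 + 3421) + 74928 = 2650 + 74928 = 77578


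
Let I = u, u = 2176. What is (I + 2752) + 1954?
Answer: 6882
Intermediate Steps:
I = 2176
(I + 2752) + 1954 = (2176 + 2752) + 1954 = 4928 + 1954 = 6882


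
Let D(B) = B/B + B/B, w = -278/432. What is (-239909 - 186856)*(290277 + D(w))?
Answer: -123880917435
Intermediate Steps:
w = -139/216 (w = -278*1/432 = -139/216 ≈ -0.64352)
D(B) = 2 (D(B) = 1 + 1 = 2)
(-239909 - 186856)*(290277 + D(w)) = (-239909 - 186856)*(290277 + 2) = -426765*290279 = -123880917435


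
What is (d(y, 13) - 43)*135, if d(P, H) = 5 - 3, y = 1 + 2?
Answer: -5535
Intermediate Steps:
y = 3
d(P, H) = 2
(d(y, 13) - 43)*135 = (2 - 43)*135 = -41*135 = -5535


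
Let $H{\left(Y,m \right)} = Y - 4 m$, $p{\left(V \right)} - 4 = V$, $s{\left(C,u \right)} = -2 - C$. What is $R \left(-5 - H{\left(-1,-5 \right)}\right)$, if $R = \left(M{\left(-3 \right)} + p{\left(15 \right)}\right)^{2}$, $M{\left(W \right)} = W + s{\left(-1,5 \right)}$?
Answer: $-5400$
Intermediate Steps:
$p{\left(V \right)} = 4 + V$
$M{\left(W \right)} = -1 + W$ ($M{\left(W \right)} = W - 1 = -1 + W$)
$R = 225$ ($R = \left(\left(-1 - 3\right) + \left(4 + 15\right)\right)^{2} = \left(-4 + 19\right)^{2} = 15^{2} = 225$)
$R \left(-5 - H{\left(-1,-5 \right)}\right) = 225 \left(-5 - \left(-1 - -20\right)\right) = 225 \left(-5 - \left(-1 + 20\right)\right) = 225 \left(-5 - 19\right) = 225 \left(-24\right) = -5400$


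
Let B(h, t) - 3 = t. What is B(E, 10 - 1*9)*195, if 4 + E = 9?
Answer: 780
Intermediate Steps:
E = 5 (E = -4 + 9 = 5)
B(h, t) = 3 + t
B(E, 10 - 1*9)*195 = (3 + (10 - 1*9))*195 = (3 + (10 - 9))*195 = (3 + 1)*195 = 4*195 = 780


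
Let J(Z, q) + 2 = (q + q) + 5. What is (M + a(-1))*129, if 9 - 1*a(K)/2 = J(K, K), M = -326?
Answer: -39990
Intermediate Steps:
J(Z, q) = 3 + 2*q (J(Z, q) = -2 + ((q + q) + 5) = -2 + (2*q + 5) = -2 + (5 + 2*q) = 3 + 2*q)
a(K) = 12 - 4*K (a(K) = 18 - 2*(3 + 2*K) = 18 + (-6 - 4*K) = 12 - 4*K)
(M + a(-1))*129 = (-326 + (12 - 4*(-1)))*129 = (-326 + (12 + 4))*129 = (-326 + 16)*129 = -310*129 = -39990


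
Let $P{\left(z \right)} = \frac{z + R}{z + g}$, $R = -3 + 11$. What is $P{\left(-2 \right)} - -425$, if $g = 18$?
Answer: $\frac{3403}{8} \approx 425.38$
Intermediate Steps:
$R = 8$
$P{\left(z \right)} = \frac{8 + z}{18 + z}$ ($P{\left(z \right)} = \frac{z + 8}{z + 18} = \frac{8 + z}{18 + z}$)
$P{\left(-2 \right)} - -425 = \frac{8 - 2}{18 - 2} - -425 = \frac{1}{16} \cdot 6 + 425 = \frac{3}{8} + 425 = \frac{3403}{8}$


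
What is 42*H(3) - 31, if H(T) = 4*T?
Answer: 473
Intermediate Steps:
42*H(3) - 31 = 42*(4*3) - 31 = 42*12 - 31 = 504 - 31 = 473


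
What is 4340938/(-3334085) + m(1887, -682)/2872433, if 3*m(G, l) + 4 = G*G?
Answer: -25535267511437/28730807336415 ≈ -0.88878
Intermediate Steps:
m(G, l) = -4/3 + G²/3 (m(G, l) = -4/3 + (G*G)/3 = -4/3 + G²/3)
4340938/(-3334085) + m(1887, -682)/2872433 = 4340938/(-3334085) + (-4/3 + (⅓)*1887²)/2872433 = 4340938*(-1/3334085) + (-4/3 + (⅓)*3560769)*(1/2872433) = -4340938/3334085 + (-4/3 + 1186923)*(1/2872433) = -4340938/3334085 + (3560765/3)*(1/2872433) = -4340938/3334085 + 3560765/8617299 = -25535267511437/28730807336415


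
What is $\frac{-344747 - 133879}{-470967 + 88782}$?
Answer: $\frac{159542}{127395} \approx 1.2523$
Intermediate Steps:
$\frac{-344747 - 133879}{-470967 + 88782} = - \frac{478626}{-382185} = \left(-478626\right) \left(- \frac{1}{382185}\right) = \frac{159542}{127395}$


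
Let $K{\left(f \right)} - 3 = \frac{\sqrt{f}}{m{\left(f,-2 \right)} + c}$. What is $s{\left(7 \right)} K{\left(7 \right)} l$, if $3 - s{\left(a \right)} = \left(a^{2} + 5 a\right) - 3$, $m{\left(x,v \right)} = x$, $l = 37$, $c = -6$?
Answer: $-8658 - 2886 \sqrt{7} \approx -16294.0$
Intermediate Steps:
$s{\left(a \right)} = 6 - a^{2} - 5 a$ ($s{\left(a \right)} = 3 - \left(\left(a^{2} + 5 a\right) - 3\right) = 3 - \left(-3 + a^{2} + 5 a\right) = 6 - a^{2} - 5 a$)
$K{\left(f \right)} = 3 + \frac{\sqrt{f}}{-6 + f}$ ($K{\left(f \right)} = 3 + \frac{\sqrt{f}}{f - 6} = 3 + \frac{\sqrt{f}}{-6 + f}$)
$s{\left(7 \right)} K{\left(7 \right)} l = \left(6 - 7^{2} - 35\right) \frac{-18 + \sqrt{7} + 3 \cdot 7}{-6 + 7} \cdot 37 = \left(6 - 49 - 35\right) \frac{-18 + \sqrt{7} + 21}{1} \cdot 37 = \left(6 - 49 - 35\right) 1 \left(3 + \sqrt{7}\right) 37 = - 78 \left(3 + \sqrt{7}\right) 37 = \left(-234 - 78 \sqrt{7}\right) 37 = -8658 - 2886 \sqrt{7}$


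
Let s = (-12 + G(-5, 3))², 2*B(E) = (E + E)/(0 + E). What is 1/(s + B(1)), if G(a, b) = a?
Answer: 1/290 ≈ 0.0034483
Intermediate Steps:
B(E) = 1 (B(E) = ((E + E)/(0 + E))/2 = ((2*E)/E)/2 = (½)*2 = 1)
s = 289 (s = (-12 - 5)² = (-17)² = 289)
1/(s + B(1)) = 1/(289 + 1) = 1/290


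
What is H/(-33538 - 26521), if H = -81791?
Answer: 81791/60059 ≈ 1.3618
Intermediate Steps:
H/(-33538 - 26521) = -81791/(-33538 - 26521) = -81791/(-60059) = -81791*(-1/60059) = 81791/60059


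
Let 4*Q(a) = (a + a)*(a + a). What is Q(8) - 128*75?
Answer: -9536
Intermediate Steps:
Q(a) = a² (Q(a) = ((a + a)*(a + a))/4 = ((2*a)*(2*a))/4 = (4*a²)/4 = a²)
Q(8) - 128*75 = 8² - 128*75 = 64 - 9600 = -9536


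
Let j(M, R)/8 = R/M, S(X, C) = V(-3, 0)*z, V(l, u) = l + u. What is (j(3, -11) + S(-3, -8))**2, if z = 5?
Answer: 17689/9 ≈ 1965.4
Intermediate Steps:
S(X, C) = -15 (S(X, C) = (-3 + 0)*5 = -3*5 = -15)
j(M, R) = 8*R/M (j(M, R) = 8*(R/M) = 8*R/M)
(j(3, -11) + S(-3, -8))**2 = (8*(-11)/3 - 15)**2 = (8*(-11)*(1/3) - 15)**2 = (-88/3 - 15)**2 = (-133/3)**2 = 17689/9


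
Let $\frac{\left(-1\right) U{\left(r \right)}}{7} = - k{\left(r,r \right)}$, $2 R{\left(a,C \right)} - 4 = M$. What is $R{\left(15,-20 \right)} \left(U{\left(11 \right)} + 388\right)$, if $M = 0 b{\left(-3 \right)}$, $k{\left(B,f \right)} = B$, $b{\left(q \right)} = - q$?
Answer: $930$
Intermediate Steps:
$M = 0$ ($M = 0 \left(\left(-1\right) \left(-3\right)\right) = 0 \cdot 3 = 0$)
$R{\left(a,C \right)} = 2$ ($R{\left(a,C \right)} = 2 + \frac{1}{2} \cdot 0 = 2 + 0 = 2$)
$U{\left(r \right)} = 7 r$ ($U{\left(r \right)} = - 7 \left(- r\right) = 7 r$)
$R{\left(15,-20 \right)} \left(U{\left(11 \right)} + 388\right) = 2 \left(7 \cdot 11 + 388\right) = 2 \left(77 + 388\right) = 2 \cdot 465 = 930$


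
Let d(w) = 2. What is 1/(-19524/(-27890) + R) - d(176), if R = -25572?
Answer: -713197501/356591778 ≈ -2.0000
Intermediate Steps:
1/(-19524/(-27890) + R) - d(176) = 1/(-19524/(-27890) - 25572) - 1*2 = 1/(-19524*(-1/27890) - 25572) - 2 = 1/(9762/13945 - 25572) - 2 = 1/(-356591778/13945) - 2 = -13945/356591778 - 2 = -713197501/356591778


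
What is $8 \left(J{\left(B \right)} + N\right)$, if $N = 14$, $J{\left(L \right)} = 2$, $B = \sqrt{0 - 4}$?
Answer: $128$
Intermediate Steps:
$B = 2 i$ ($B = \sqrt{-4} = 2 i \approx 2.0 i$)
$8 \left(J{\left(B \right)} + N\right) = 8 \left(2 + 14\right) = 8 \cdot 16 = 128$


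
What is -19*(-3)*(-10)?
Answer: -570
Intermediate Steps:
-19*(-3)*(-10) = 57*(-10) = -570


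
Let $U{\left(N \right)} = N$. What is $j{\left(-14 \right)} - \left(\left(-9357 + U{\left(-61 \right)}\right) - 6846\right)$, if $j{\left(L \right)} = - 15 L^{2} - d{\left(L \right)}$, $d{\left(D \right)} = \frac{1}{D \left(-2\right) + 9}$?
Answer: $\frac{492987}{37} \approx 13324.0$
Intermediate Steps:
$d{\left(D \right)} = \frac{1}{9 - 2 D}$ ($d{\left(D \right)} = \frac{1}{- 2 D + 9} = \frac{1}{9 - 2 D}$)
$j{\left(L \right)} = \frac{1}{-9 + 2 L} - 15 L^{2}$ ($j{\left(L \right)} = - 15 L^{2} - - \frac{1}{-9 + 2 L} = - 15 L^{2} + \frac{1}{-9 + 2 L} = \frac{1}{-9 + 2 L} - 15 L^{2}$)
$j{\left(-14 \right)} - \left(\left(-9357 + U{\left(-61 \right)}\right) - 6846\right) = \frac{1 + \left(-14\right)^{2} \left(135 - -420\right)}{-9 + 2 \left(-14\right)} - \left(\left(-9357 - 61\right) - 6846\right) = \frac{1 + 196 \left(135 + 420\right)}{-9 - 28} - \left(-9418 - 6846\right) = \frac{1 + 196 \cdot 555}{-37} - -16264 = - \frac{1 + 108780}{37} + 16264 = \left(- \frac{1}{37}\right) 108781 + 16264 = - \frac{108781}{37} + 16264 = \frac{492987}{37}$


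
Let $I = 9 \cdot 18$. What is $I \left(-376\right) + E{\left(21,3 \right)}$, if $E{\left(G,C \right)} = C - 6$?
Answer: $-60915$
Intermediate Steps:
$E{\left(G,C \right)} = -6 + C$
$I = 162$
$I \left(-376\right) + E{\left(21,3 \right)} = 162 \left(-376\right) + \left(-6 + 3\right) = -60912 - 3 = -60915$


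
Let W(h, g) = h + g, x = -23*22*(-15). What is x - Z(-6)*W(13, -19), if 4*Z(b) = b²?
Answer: 7644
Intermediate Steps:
x = 7590 (x = -506*(-15) = 7590)
W(h, g) = g + h
Z(b) = b²/4
x - Z(-6)*W(13, -19) = 7590 - (¼)*(-6)²*(-19 + 13) = 7590 - (¼)*36*(-6) = 7590 - 9*(-6) = 7590 - 1*(-54) = 7590 + 54 = 7644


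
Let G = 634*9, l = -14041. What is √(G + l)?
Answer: I*√8335 ≈ 91.296*I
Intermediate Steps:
G = 5706
√(G + l) = √(5706 - 14041) = √(-8335) = I*√8335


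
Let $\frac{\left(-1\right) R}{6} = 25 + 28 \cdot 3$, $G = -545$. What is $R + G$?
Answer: $-1199$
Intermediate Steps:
$R = -654$ ($R = - 6 \left(25 + 28 \cdot 3\right) = - 6 \left(25 + 84\right) = \left(-6\right) 109 = -654$)
$R + G = -654 - 545 = -1199$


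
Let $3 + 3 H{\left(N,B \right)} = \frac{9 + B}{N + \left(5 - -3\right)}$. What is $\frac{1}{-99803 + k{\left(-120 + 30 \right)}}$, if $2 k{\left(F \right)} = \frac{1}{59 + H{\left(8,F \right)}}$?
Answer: $- \frac{901}{89922495} \approx -1.002 \cdot 10^{-5}$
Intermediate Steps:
$H{\left(N,B \right)} = -1 + \frac{9 + B}{3 \left(8 + N\right)}$ ($H{\left(N,B \right)} = -1 + \frac{\left(9 + B\right) \frac{1}{N + \left(5 - -3\right)}}{3} = -1 + \frac{\left(9 + B\right) \frac{1}{N + \left(5 + 3\right)}}{3} = -1 + \frac{\left(9 + B\right) \frac{1}{N + 8}}{3} = -1 + \frac{\left(9 + B\right) \frac{1}{8 + N}}{3} = -1 + \frac{\frac{1}{8 + N} \left(9 + B\right)}{3} = -1 + \frac{9 + B}{3 \left(8 + N\right)}$)
$k{\left(F \right)} = \frac{1}{2 \left(\frac{931}{16} + \frac{F}{48}\right)}$ ($k{\left(F \right)} = \frac{1}{2 \left(59 + \frac{-5 - 8 + \frac{F}{3}}{8 + 8}\right)} = \frac{1}{2 \left(59 + \frac{-5 - 8 + \frac{F}{3}}{16}\right)} = \frac{1}{2 \left(59 + \frac{-13 + \frac{F}{3}}{16}\right)} = \frac{1}{2 \left(59 + \left(- \frac{13}{16} + \frac{F}{48}\right)\right)} = \frac{1}{2 \left(\frac{931}{16} + \frac{F}{48}\right)}$)
$\frac{1}{-99803 + k{\left(-120 + 30 \right)}} = \frac{1}{-99803 + \frac{24}{2793 + \left(-120 + 30\right)}} = \frac{1}{-99803 + \frac{24}{2793 - 90}} = \frac{1}{-99803 + \frac{24}{2703}} = \frac{1}{-99803 + 24 \cdot \frac{1}{2703}} = \frac{1}{-99803 + \frac{8}{901}} = \frac{1}{- \frac{89922495}{901}} = - \frac{901}{89922495}$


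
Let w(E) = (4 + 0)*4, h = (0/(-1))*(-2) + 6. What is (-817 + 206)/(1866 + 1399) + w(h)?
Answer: 51629/3265 ≈ 15.813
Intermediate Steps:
h = 6 (h = (0*(-1))*(-2) + 6 = 0*(-2) + 6 = 0 + 6 = 6)
w(E) = 16 (w(E) = 4*4 = 16)
(-817 + 206)/(1866 + 1399) + w(h) = (-817 + 206)/(1866 + 1399) + 16 = -611/3265 + 16 = 51629/3265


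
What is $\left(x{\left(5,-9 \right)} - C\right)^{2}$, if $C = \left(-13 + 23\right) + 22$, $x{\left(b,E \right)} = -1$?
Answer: $1089$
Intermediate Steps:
$C = 32$ ($C = 10 + 22 = 32$)
$\left(x{\left(5,-9 \right)} - C\right)^{2} = \left(-1 - 32\right)^{2} = \left(-33\right)^{2} = 1089$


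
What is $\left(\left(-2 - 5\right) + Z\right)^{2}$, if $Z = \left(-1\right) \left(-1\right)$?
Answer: $36$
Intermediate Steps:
$Z = 1$
$\left(\left(-2 - 5\right) + Z\right)^{2} = \left(\left(-2 - 5\right) + 1\right)^{2} = \left(-7 + 1\right)^{2} = \left(-6\right)^{2} = 36$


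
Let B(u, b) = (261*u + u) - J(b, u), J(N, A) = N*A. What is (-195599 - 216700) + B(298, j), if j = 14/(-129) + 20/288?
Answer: -517359175/1548 ≈ -3.3421e+5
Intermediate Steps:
J(N, A) = A*N
j = -121/3096 (j = 14*(-1/129) + 20*(1/288) = -14/129 + 5/72 = -121/3096 ≈ -0.039083)
B(u, b) = 262*u - b*u (B(u, b) = (261*u + u) - u*b = 262*u - b*u)
(-195599 - 216700) + B(298, j) = (-195599 - 216700) + 298*(262 - 1*(-121/3096)) = -412299 + 298*(262 + 121/3096) = -412299 + 298*(811273/3096) = -412299 + 120879677/1548 = -517359175/1548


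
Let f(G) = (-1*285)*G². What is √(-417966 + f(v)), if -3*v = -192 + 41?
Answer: I*√10259979/3 ≈ 1067.7*I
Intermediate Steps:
v = 151/3 (v = -(-192 + 41)/3 = -⅓*(-151) = 151/3 ≈ 50.333)
f(G) = -285*G²
√(-417966 + f(v)) = √(-417966 - 285*(151/3)²) = √(-417966 - 285*22801/9) = √(-417966 - 2166095/3) = √(-3419993/3) = I*√10259979/3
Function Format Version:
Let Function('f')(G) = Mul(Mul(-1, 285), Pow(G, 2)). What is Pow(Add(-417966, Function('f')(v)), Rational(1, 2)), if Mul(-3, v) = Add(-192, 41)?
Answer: Mul(Rational(1, 3), I, Pow(10259979, Rational(1, 2))) ≈ Mul(1067.7, I)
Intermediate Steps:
v = Rational(151, 3) (v = Mul(Rational(-1, 3), Add(-192, 41)) = Mul(Rational(-1, 3), -151) = Rational(151, 3) ≈ 50.333)
Function('f')(G) = Mul(-285, Pow(G, 2))
Pow(Add(-417966, Function('f')(v)), Rational(1, 2)) = Pow(Add(-417966, Mul(-285, Pow(Rational(151, 3), 2))), Rational(1, 2)) = Pow(Add(-417966, Mul(-285, Rational(22801, 9))), Rational(1, 2)) = Pow(Add(-417966, Rational(-2166095, 3)), Rational(1, 2)) = Pow(Rational(-3419993, 3), Rational(1, 2)) = Mul(Rational(1, 3), I, Pow(10259979, Rational(1, 2)))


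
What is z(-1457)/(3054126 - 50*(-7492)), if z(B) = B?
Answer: -1457/3428726 ≈ -0.00042494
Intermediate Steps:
z(-1457)/(3054126 - 50*(-7492)) = -1457/(3054126 - 50*(-7492)) = -1457/(3054126 - 1*(-374600)) = -1457/(3054126 + 374600) = -1457/3428726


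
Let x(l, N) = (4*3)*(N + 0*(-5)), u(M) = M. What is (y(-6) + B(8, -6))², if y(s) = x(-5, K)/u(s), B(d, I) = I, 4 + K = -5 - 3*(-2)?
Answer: 0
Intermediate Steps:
K = -3 (K = -4 + (-5 - 3*(-2)) = -4 + (-5 + 6) = -4 + 1 = -3)
x(l, N) = 12*N (x(l, N) = 12*(N + 0) = 12*N)
y(s) = -36/s (y(s) = (12*(-3))/s = -36/s)
(y(-6) + B(8, -6))² = (-36/(-6) - 6)² = (-36*(-⅙) - 6)² = (6 - 6)² = 0² = 0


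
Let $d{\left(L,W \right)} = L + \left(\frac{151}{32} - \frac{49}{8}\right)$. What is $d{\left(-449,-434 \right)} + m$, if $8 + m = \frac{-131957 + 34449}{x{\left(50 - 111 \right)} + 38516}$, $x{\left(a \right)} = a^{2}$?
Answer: $- \frac{32773411}{71136} \approx -460.71$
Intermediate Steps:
$d{\left(L,W \right)} = - \frac{45}{32} + L$ ($d{\left(L,W \right)} = L + \left(151 \cdot \frac{1}{32} - \frac{49}{8}\right) = L + \left(\frac{151}{32} - \frac{49}{8}\right) = L - \frac{45}{32} = - \frac{45}{32} + L$)
$m = - \frac{22916}{2223}$ ($m = -8 + \frac{-131957 + 34449}{\left(50 - 111\right)^{2} + 38516} = -8 - \frac{97508}{\left(50 - 111\right)^{2} + 38516} = -8 - \frac{97508}{\left(-61\right)^{2} + 38516} = -8 - \frac{97508}{3721 + 38516} = -8 - \frac{97508}{42237} = -8 - \frac{5132}{2223} = - \frac{22916}{2223} \approx -10.309$)
$d{\left(-449,-434 \right)} + m = \left(- \frac{45}{32} - 449\right) - \frac{22916}{2223} = - \frac{14413}{32} - \frac{22916}{2223} = - \frac{32773411}{71136}$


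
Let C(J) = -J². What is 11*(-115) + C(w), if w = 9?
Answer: -1346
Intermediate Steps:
11*(-115) + C(w) = 11*(-115) - 1*9² = -1265 - 1*81 = -1265 - 81 = -1346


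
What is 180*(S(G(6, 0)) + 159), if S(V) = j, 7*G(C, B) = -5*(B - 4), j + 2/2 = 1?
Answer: 28620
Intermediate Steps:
j = 0 (j = -1 + 1 = 0)
G(C, B) = 20/7 - 5*B/7 (G(C, B) = (-5*(B - 4))/7 = (-5*(-4 + B))/7 = (20 - 5*B)/7 = 20/7 - 5*B/7)
S(V) = 0
180*(S(G(6, 0)) + 159) = 180*(0 + 159) = 180*159 = 28620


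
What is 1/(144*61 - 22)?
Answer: 1/8762 ≈ 0.00011413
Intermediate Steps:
1/(144*61 - 22) = 1/(8784 - 22) = 1/8762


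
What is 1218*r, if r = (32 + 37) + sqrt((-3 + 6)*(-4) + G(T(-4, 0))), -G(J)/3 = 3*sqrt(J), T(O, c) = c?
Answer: 84042 + 2436*I*sqrt(3) ≈ 84042.0 + 4219.3*I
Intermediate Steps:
G(J) = -9*sqrt(J)
r = 69 + 2*I*sqrt(3) (r = (32 + 37) + sqrt((-3 + 6)*(-4) - 9*sqrt(0)) = 69 + sqrt(3*(-4) - 9*0) = 69 + sqrt(-12 + 0) = 69 + sqrt(-12) = 69 + 2*I*sqrt(3) ≈ 69.0 + 3.4641*I)
1218*r = 1218*(69 + 2*I*sqrt(3)) = 84042 + 2436*I*sqrt(3)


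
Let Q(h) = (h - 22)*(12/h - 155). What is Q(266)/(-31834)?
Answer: 2514298/2116961 ≈ 1.1877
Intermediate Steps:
Q(h) = (-155 + 12/h)*(-22 + h) (Q(h) = (-22 + h)*(-155 + 12/h) = (-155 + 12/h)*(-22 + h))
Q(266)/(-31834) = (3422 - 264/266 - 155*266)/(-31834) = (3422 - 264*1/266 - 41230)*(-1/31834) = (3422 - 132/133 - 41230)*(-1/31834) = -5028596/133*(-1/31834) = 2514298/2116961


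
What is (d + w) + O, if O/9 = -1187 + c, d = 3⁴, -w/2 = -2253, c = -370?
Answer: -9426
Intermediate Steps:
w = 4506 (w = -2*(-2253) = 4506)
d = 81
O = -14013 (O = 9*(-1187 - 370) = 9*(-1557) = -14013)
(d + w) + O = (81 + 4506) - 14013 = 4587 - 14013 = -9426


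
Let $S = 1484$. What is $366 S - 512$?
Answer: $542632$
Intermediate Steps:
$366 S - 512 = 366 \cdot 1484 - 512 = 543144 - 512 = 542632$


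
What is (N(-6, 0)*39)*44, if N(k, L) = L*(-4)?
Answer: 0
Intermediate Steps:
N(k, L) = -4*L
(N(-6, 0)*39)*44 = (-4*0*39)*44 = (0*39)*44 = 0*44 = 0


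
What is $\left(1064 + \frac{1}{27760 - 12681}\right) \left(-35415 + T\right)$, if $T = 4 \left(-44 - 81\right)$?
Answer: $- \frac{576222307155}{15079} \approx -3.8214 \cdot 10^{7}$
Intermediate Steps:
$T = -500$ ($T = 4 \left(-125\right) = -500$)
$\left(1064 + \frac{1}{27760 - 12681}\right) \left(-35415 + T\right) = \left(1064 + \frac{1}{27760 - 12681}\right) \left(-35415 - 500\right) = \left(1064 + \frac{1}{15079}\right) \left(-35915\right) = \frac{16044057}{15079} \left(-35915\right) = - \frac{576222307155}{15079}$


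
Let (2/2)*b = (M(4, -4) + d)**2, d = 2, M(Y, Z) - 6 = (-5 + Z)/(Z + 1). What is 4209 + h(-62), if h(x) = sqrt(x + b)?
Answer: 4209 + sqrt(59) ≈ 4216.7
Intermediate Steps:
M(Y, Z) = 6 + (-5 + Z)/(1 + Z) (M(Y, Z) = 6 + (-5 + Z)/(Z + 1) = 6 + (-5 + Z)/(1 + Z))
b = 121 (b = ((1 + 7*(-4))/(1 - 4) + 2)**2 = ((1 - 28)/(-3) + 2)**2 = (-1/3*(-27) + 2)**2 = (9 + 2)**2 = 11**2 = 121)
h(x) = sqrt(121 + x) (h(x) = sqrt(x + 121) = sqrt(121 + x))
4209 + h(-62) = 4209 + sqrt(121 - 62) = 4209 + sqrt(59)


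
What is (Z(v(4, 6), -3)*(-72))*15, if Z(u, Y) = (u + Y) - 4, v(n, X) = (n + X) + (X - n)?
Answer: -5400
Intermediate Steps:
v(n, X) = 2*X (v(n, X) = (X + n) + (X - n) = 2*X)
Z(u, Y) = -4 + Y + u (Z(u, Y) = (Y + u) - 4 = -4 + Y + u)
(Z(v(4, 6), -3)*(-72))*15 = ((-4 - 3 + 2*6)*(-72))*15 = ((-4 - 3 + 12)*(-72))*15 = (5*(-72))*15 = -360*15 = -5400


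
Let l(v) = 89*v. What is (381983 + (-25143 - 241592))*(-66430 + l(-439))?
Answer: -12158779248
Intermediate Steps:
(381983 + (-25143 - 241592))*(-66430 + l(-439)) = (381983 + (-25143 - 241592))*(-66430 + 89*(-439)) = (381983 - 266735)*(-66430 - 39071) = 115248*(-105501) = -12158779248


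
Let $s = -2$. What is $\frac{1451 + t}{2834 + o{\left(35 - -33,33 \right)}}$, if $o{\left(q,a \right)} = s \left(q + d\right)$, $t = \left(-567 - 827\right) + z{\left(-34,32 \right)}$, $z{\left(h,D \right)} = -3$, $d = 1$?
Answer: $\frac{27}{1348} \approx 0.02003$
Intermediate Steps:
$t = -1397$ ($t = \left(-567 - 827\right) - 3 = -1394 - 3 = -1397$)
$o{\left(q,a \right)} = -2 - 2 q$ ($o{\left(q,a \right)} = - 2 \left(q + 1\right) = - 2 \left(1 + q\right) = -2 - 2 q$)
$\frac{1451 + t}{2834 + o{\left(35 - -33,33 \right)}} = \frac{1451 - 1397}{2834 - \left(2 + 2 \left(35 - -33\right)\right)} = \frac{54}{2834 - \left(2 + 2 \left(35 + 33\right)\right)} = \frac{54}{2834 - 138} = \frac{54}{2696} = 54 \cdot \frac{1}{2696} = \frac{27}{1348}$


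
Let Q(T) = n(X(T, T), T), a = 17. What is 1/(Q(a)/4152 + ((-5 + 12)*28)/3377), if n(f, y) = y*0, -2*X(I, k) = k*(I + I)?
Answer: 3377/196 ≈ 17.230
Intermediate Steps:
X(I, k) = -I*k (X(I, k) = -k*(I + I)/2 = -k*2*I/2 = -I*k)
n(f, y) = 0
Q(T) = 0
1/(Q(a)/4152 + ((-5 + 12)*28)/3377) = 1/(0/4152 + ((-5 + 12)*28)/3377) = 1/(0*(1/4152) + (7*28)*(1/3377)) = 1/(0 + 196*(1/3377)) = 1/(0 + 196/3377) = 1/(196/3377) = 3377/196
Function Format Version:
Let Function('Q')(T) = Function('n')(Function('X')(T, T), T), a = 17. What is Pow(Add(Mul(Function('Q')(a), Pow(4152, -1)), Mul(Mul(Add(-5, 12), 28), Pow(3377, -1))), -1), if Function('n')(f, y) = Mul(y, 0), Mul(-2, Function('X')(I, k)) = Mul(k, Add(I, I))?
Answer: Rational(3377, 196) ≈ 17.230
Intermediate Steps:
Function('X')(I, k) = Mul(-1, I, k) (Function('X')(I, k) = Mul(Rational(-1, 2), Mul(k, Add(I, I))) = Mul(Rational(-1, 2), Mul(k, Mul(2, I))) = Mul(Rational(-1, 2), Mul(2, I, k)) = Mul(-1, I, k))
Function('n')(f, y) = 0
Function('Q')(T) = 0
Pow(Add(Mul(Function('Q')(a), Pow(4152, -1)), Mul(Mul(Add(-5, 12), 28), Pow(3377, -1))), -1) = Pow(Add(Mul(0, Pow(4152, -1)), Mul(Mul(Add(-5, 12), 28), Pow(3377, -1))), -1) = Pow(Add(Mul(0, Rational(1, 4152)), Mul(Mul(7, 28), Rational(1, 3377))), -1) = Pow(Add(0, Mul(196, Rational(1, 3377))), -1) = Pow(Add(0, Rational(196, 3377)), -1) = Pow(Rational(196, 3377), -1) = Rational(3377, 196)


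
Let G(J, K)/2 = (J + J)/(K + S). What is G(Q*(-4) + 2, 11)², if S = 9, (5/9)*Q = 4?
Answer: 17956/625 ≈ 28.730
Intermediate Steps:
Q = 36/5 (Q = (9/5)*4 = 36/5 ≈ 7.2000)
G(J, K) = 4*J/(9 + K) (G(J, K) = 2*((J + J)/(K + 9)) = 2*((2*J)/(9 + K)) = 2*(2*J/(9 + K)) = 4*J/(9 + K))
G(Q*(-4) + 2, 11)² = (4*((36/5)*(-4) + 2)/(9 + 11))² = (4*(-144/5 + 2)/20)² = (4*(-134/5)*(1/20))² = (-134/25)² = 17956/625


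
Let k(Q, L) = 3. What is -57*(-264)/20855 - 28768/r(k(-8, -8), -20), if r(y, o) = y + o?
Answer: 600212456/354535 ≈ 1693.0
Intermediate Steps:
r(y, o) = o + y
-57*(-264)/20855 - 28768/r(k(-8, -8), -20) = -57*(-264)/20855 - 28768/(-20 + 3) = 15048*(1/20855) - 28768/(-17) = 15048/20855 - 28768*(-1/17) = 15048/20855 + 28768/17 = 600212456/354535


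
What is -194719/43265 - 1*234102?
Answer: -10128617749/43265 ≈ -2.3411e+5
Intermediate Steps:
-194719/43265 - 1*234102 = -194719*1/43265 - 234102 = -194719/43265 - 234102 = -10128617749/43265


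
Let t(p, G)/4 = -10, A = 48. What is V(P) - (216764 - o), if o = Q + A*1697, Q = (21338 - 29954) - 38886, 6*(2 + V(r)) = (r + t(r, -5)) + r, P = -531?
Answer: -548987/3 ≈ -1.8300e+5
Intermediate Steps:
t(p, G) = -40 (t(p, G) = 4*(-10) = -40)
V(r) = -26/3 + r/3 (V(r) = -2 + ((r - 40) + r)/6 = -2 + ((-40 + r) + r)/6 = -2 + (-40 + 2*r)/6 = -2 + (-20/3 + r/3) = -26/3 + r/3)
Q = -47502 (Q = -8616 - 38886 = -47502)
o = 33954 (o = -47502 + 48*1697 = -47502 + 81456 = 33954)
V(P) - (216764 - o) = (-26/3 + (⅓)*(-531)) - (216764 - 1*33954) = (-26/3 - 177) - (216764 - 33954) = -557/3 - 1*182810 = -557/3 - 182810 = -548987/3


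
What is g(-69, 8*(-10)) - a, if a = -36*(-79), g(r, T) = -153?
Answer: -2997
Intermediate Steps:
a = 2844
g(-69, 8*(-10)) - a = -153 - 1*2844 = -153 - 2844 = -2997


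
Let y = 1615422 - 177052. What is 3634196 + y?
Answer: 5072566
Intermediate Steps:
y = 1438370
3634196 + y = 3634196 + 1438370 = 5072566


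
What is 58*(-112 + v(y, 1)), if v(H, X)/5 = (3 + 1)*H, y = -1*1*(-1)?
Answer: -5336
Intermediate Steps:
y = 1 (y = -1*(-1) = 1)
v(H, X) = 20*H (v(H, X) = 5*((3 + 1)*H) = 5*(4*H) = 20*H)
58*(-112 + v(y, 1)) = 58*(-112 + 20*1) = 58*(-112 + 20) = 58*(-92) = -5336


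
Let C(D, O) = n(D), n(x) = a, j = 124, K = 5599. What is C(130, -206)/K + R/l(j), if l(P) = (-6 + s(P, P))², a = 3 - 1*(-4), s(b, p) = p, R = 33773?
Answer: 189192495/77960476 ≈ 2.4268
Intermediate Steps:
a = 7 (a = 3 + 4 = 7)
n(x) = 7
C(D, O) = 7
l(P) = (-6 + P)²
C(130, -206)/K + R/l(j) = 7/5599 + 33773/((-6 + 124)²) = 7*(1/5599) + 33773/(118²) = 7/5599 + 33773/13924 = 189192495/77960476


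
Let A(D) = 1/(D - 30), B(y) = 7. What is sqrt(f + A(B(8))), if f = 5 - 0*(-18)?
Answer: sqrt(2622)/23 ≈ 2.2263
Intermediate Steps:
A(D) = 1/(-30 + D)
f = 5 (f = 5 - 28*0 = 5 + 0 = 5)
sqrt(f + A(B(8))) = sqrt(5 + 1/(-30 + 7)) = sqrt(5 + 1/(-23)) = sqrt(5 - 1/23) = sqrt(114/23) = sqrt(2622)/23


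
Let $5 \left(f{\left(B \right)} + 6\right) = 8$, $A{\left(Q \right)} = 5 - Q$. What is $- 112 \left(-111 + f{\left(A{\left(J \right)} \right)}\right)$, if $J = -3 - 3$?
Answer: $\frac{64624}{5} \approx 12925.0$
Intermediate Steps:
$J = -6$
$f{\left(B \right)} = - \frac{22}{5}$ ($f{\left(B \right)} = -6 + \frac{1}{5} \cdot 8 = -6 + \frac{8}{5} = - \frac{22}{5}$)
$- 112 \left(-111 + f{\left(A{\left(J \right)} \right)}\right) = - 112 \left(-111 - \frac{22}{5}\right) = \left(-112\right) \left(- \frac{577}{5}\right) = \frac{64624}{5}$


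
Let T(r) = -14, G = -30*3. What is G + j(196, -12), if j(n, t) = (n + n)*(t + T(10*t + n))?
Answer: -10282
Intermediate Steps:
G = -90
j(n, t) = 2*n*(-14 + t) (j(n, t) = (n + n)*(t - 14) = (2*n)*(-14 + t) = 2*n*(-14 + t))
G + j(196, -12) = -90 + 2*196*(-14 - 12) = -90 + 2*196*(-26) = -90 - 10192 = -10282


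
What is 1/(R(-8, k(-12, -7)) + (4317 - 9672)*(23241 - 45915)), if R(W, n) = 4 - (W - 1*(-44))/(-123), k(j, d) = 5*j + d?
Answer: 41/4978190246 ≈ 8.2359e-9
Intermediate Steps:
k(j, d) = d + 5*j
R(W, n) = 536/123 + W/123 (R(W, n) = 4 - (W + 44)*(-1)/123 = 4 - (44 + W)*(-1)/123 = 4 - (-44/123 - W/123) = 4 + (44/123 + W/123) = 536/123 + W/123)
1/(R(-8, k(-12, -7)) + (4317 - 9672)*(23241 - 45915)) = 1/((536/123 + (1/123)*(-8)) + (4317 - 9672)*(23241 - 45915)) = 1/((536/123 - 8/123) - 5355*(-22674)) = 1/(176/41 + 121419270) = 1/(4978190246/41) = 41/4978190246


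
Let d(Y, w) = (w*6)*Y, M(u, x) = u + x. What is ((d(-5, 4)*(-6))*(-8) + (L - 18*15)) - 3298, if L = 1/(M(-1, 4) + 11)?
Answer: -130591/14 ≈ -9327.9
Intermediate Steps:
L = 1/14 (L = 1/((-1 + 4) + 11) = 1/(3 + 11) = 1/14 ≈ 0.071429)
d(Y, w) = 6*Y*w (d(Y, w) = (6*w)*Y = 6*Y*w)
((d(-5, 4)*(-6))*(-8) + (L - 18*15)) - 3298 = (((6*(-5)*4)*(-6))*(-8) + (1/14 - 18*15)) - 3298 = (-120*(-6)*(-8) + (1/14 - 270)) - 3298 = (720*(-8) - 3779/14) - 3298 = (-5760 - 3779/14) - 3298 = -84419/14 - 3298 = -130591/14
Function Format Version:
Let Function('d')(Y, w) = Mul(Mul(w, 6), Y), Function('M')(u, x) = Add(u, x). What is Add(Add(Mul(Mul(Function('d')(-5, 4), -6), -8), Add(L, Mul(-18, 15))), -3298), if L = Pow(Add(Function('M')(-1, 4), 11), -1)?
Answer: Rational(-130591, 14) ≈ -9327.9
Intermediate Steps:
L = Rational(1, 14) (L = Pow(Add(Add(-1, 4), 11), -1) = Pow(Add(3, 11), -1) = Pow(14, -1) = Rational(1, 14) ≈ 0.071429)
Function('d')(Y, w) = Mul(6, Y, w) (Function('d')(Y, w) = Mul(Mul(6, w), Y) = Mul(6, Y, w))
Add(Add(Mul(Mul(Function('d')(-5, 4), -6), -8), Add(L, Mul(-18, 15))), -3298) = Add(Add(Mul(Mul(Mul(6, -5, 4), -6), -8), Add(Rational(1, 14), Mul(-18, 15))), -3298) = Add(Add(Mul(Mul(-120, -6), -8), Add(Rational(1, 14), -270)), -3298) = Add(Add(Mul(720, -8), Rational(-3779, 14)), -3298) = Add(Add(-5760, Rational(-3779, 14)), -3298) = Add(Rational(-84419, 14), -3298) = Rational(-130591, 14)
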